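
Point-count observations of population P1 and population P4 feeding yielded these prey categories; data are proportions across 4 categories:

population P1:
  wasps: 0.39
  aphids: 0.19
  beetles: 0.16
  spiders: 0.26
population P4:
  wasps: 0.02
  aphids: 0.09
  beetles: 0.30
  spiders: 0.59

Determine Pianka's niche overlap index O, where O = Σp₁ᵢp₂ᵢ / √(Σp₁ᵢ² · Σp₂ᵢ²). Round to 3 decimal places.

0.638

Σ p₁ᵢp₂ᵢ = 0.0078 + 0.0171 + 0.0480 + 0.1534 = 0.2263
Σp_1ᵢ² = 0.39² + 0.19² + 0.16² + 0.26² = 0.1521 + 0.0361 + 0.0256 + 0.0676 = 0.2814
Σp_2ᵢ² = 0.02² + 0.09² + 0.30² + 0.59² = 0.0004 + 0.0081 + 0.0900 + 0.3481 = 0.4466
O = 0.2263 / √(0.2814 × 0.4466) = 0.2263 / 0.354504 = 0.63836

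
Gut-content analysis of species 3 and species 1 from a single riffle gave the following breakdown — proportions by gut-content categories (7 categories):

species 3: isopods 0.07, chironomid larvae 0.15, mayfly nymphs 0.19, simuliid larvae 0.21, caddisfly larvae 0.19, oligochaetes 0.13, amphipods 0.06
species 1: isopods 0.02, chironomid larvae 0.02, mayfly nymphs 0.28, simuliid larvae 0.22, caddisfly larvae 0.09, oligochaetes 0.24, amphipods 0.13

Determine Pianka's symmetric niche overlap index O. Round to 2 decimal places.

0.86

Σ p₁ᵢp₂ᵢ = 0.0014 + 0.0030 + 0.0532 + 0.0462 + 0.0171 + 0.0312 + 0.0078 = 0.1599
Σp_1ᵢ² = 0.07² + 0.15² + 0.19² + 0.21² + 0.19² + 0.13² + 0.06² = 0.0049 + 0.0225 + 0.0361 + 0.0441 + 0.0361 + 0.0169 + 0.0036 = 0.1642
Σp_2ᵢ² = 0.02² + 0.02² + 0.28² + 0.22² + 0.09² + 0.24² + 0.13² = 0.0004 + 0.0004 + 0.0784 + 0.0484 + 0.0081 + 0.0576 + 0.0169 = 0.2102
O = 0.1599 / √(0.1642 × 0.2102) = 0.1599 / 0.18578 = 0.8607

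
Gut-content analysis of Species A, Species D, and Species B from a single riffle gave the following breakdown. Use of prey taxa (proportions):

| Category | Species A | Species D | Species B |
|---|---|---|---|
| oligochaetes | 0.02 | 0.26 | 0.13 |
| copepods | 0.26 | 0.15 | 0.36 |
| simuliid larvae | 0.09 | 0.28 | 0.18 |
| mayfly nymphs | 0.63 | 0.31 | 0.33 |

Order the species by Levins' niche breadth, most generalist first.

Species D > Species B > Species A

Σp_Aᵢ² = 0.02² + 0.26² + 0.09² + 0.63² = 0.0004 + 0.0676 + 0.0081 + 0.3969 = 0.4730
B_A = 1 / 0.4730 = 2.1142
Σp_Dᵢ² = 0.26² + 0.15² + 0.28² + 0.31² = 0.0676 + 0.0225 + 0.0784 + 0.0961 = 0.2646
B_D = 1 / 0.2646 = 3.7793
Σp_Bᵢ² = 0.13² + 0.36² + 0.18² + 0.33² = 0.0169 + 0.1296 + 0.0324 + 0.1089 = 0.2878
B_B = 1 / 0.2878 = 3.4746
Ranking by B (broadest → narrowest): Species D (3.78) > Species B (3.47) > Species A (2.11)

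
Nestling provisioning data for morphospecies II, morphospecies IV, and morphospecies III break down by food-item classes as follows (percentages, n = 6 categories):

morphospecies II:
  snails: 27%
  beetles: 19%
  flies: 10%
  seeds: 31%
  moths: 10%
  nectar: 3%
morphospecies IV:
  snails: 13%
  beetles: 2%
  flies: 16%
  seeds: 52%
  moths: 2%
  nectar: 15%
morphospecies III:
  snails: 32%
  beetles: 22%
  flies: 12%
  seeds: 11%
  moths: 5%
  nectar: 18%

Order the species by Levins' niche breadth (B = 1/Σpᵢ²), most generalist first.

Convert percentages to proportions (divide by 100).
Σp_IIᵢ² = 0.27² + 0.19² + 0.10² + 0.31² + 0.10² + 0.03² = 0.0729 + 0.0361 + 0.0100 + 0.0961 + 0.0100 + 0.0009 = 0.2260
B_II = 1 / 0.2260 = 4.4248
Σp_IVᵢ² = 0.13² + 0.02² + 0.16² + 0.52² + 0.02² + 0.15² = 0.0169 + 0.0004 + 0.0256 + 0.2704 + 0.0004 + 0.0225 = 0.3362
B_IV = 1 / 0.3362 = 2.9744
Σp_IIIᵢ² = 0.32² + 0.22² + 0.12² + 0.11² + 0.05² + 0.18² = 0.1024 + 0.0484 + 0.0144 + 0.0121 + 0.0025 + 0.0324 = 0.2122
B_III = 1 / 0.2122 = 4.7125
Ranking by B (broadest → narrowest): morphospecies III (4.71) > morphospecies II (4.42) > morphospecies IV (2.97)

morphospecies III > morphospecies II > morphospecies IV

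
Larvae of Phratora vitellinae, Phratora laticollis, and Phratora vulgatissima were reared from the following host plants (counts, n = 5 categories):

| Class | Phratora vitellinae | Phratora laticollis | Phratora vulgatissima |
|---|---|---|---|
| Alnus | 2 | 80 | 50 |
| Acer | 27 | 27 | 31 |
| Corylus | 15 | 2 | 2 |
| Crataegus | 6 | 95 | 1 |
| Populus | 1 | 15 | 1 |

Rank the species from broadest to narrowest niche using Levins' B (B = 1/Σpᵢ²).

Proportions for Phratora vitellinae (n=51): 2/51=0.0392, 27/51=0.5294, 15/51=0.2941, 6/51=0.1176, 1/51=0.0196
Proportions for Phratora laticollis (n=219): 80/219=0.3653, 27/219=0.1233, 2/219=0.0091, 95/219=0.4338, 15/219=0.0685
Proportions for Phratora vulgatissima (n=85): 50/85=0.5882, 31/85=0.3647, 2/85=0.0235, 1/85=0.0118, 1/85=0.0118
Σp_viteᵢ² = 0.0392² + 0.5294² + 0.2941² + 0.1176² + 0.0196² = 0.001537 + 0.280264 + 0.086495 + 0.013830 + 0.000384 = 0.382510
B_vite = 1 / 0.382510 = 2.6143
Σp_latiᵢ² = 0.3653² + 0.1233² + 0.0091² + 0.4338² + 0.0685² = 0.133444 + 0.015203 + 0.000083 + 0.188182 + 0.004692 = 0.341604
B_lati = 1 / 0.341604 = 2.9274
Σp_vulgᵢ² = 0.5882² + 0.3647² + 0.0235² + 0.0118² + 0.0118² = 0.345979 + 0.133006 + 0.000552 + 0.000139 + 0.000139 = 0.479815
B_vulg = 1 / 0.479815 = 2.0841
Ranking by B (broadest → narrowest): Phratora laticollis (2.93) > Phratora vitellinae (2.61) > Phratora vulgatissima (2.08)

Phratora laticollis > Phratora vitellinae > Phratora vulgatissima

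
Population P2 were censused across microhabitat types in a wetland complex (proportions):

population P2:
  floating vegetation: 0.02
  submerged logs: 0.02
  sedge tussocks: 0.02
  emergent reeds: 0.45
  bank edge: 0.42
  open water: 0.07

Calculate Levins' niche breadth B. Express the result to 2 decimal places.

2.60

Σpᵢ² = 0.02² + 0.02² + 0.02² + 0.45² + 0.42² + 0.07² = 0.0004 + 0.0004 + 0.0004 + 0.2025 + 0.1764 + 0.0049 = 0.3850
B = 1 / 0.3850 = 2.5974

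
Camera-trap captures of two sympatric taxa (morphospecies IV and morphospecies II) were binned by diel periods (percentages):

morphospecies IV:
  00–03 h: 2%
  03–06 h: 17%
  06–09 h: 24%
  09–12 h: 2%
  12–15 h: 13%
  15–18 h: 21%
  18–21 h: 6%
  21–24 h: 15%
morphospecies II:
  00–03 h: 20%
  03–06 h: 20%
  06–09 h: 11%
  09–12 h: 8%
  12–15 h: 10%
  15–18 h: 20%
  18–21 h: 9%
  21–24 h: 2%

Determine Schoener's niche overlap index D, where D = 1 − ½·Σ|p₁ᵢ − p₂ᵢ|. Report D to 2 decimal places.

0.70

Convert percentages to proportions (divide by 100).
Σ|p₁ᵢ − p₂ᵢ| = 0.18 + 0.03 + 0.13 + 0.06 + 0.03 + 0.01 + 0.03 + 0.13 = 0.60
D = 1 − ½ × 0.60 = 1 − 0.300 = 0.7000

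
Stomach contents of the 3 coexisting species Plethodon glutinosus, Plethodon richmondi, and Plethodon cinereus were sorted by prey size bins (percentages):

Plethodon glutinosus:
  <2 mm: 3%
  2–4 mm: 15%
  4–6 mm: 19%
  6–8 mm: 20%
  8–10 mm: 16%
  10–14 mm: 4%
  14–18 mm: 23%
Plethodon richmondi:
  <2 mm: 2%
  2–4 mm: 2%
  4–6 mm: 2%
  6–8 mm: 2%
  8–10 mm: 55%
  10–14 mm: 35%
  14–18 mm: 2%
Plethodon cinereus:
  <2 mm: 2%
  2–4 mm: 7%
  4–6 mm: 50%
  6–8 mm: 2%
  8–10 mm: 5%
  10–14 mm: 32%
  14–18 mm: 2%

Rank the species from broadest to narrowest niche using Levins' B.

Plethodon glutinosus > Plethodon cinereus > Plethodon richmondi

Convert percentages to proportions (divide by 100).
Σp_glutᵢ² = 0.03² + 0.15² + 0.19² + 0.20² + 0.16² + 0.04² + 0.23² = 0.0009 + 0.0225 + 0.0361 + 0.0400 + 0.0256 + 0.0016 + 0.0529 = 0.1796
B_glut = 1 / 0.1796 = 5.5679
Σp_richᵢ² = 0.02² + 0.02² + 0.02² + 0.02² + 0.55² + 0.35² + 0.02² = 0.0004 + 0.0004 + 0.0004 + 0.0004 + 0.3025 + 0.1225 + 0.0004 = 0.4270
B_rich = 1 / 0.4270 = 2.3419
Σp_cineᵢ² = 0.02² + 0.07² + 0.50² + 0.02² + 0.05² + 0.32² + 0.02² = 0.0004 + 0.0049 + 0.2500 + 0.0004 + 0.0025 + 0.1024 + 0.0004 = 0.3610
B_cine = 1 / 0.3610 = 2.7701
Ranking by B (broadest → narrowest): Plethodon glutinosus (5.57) > Plethodon cinereus (2.77) > Plethodon richmondi (2.34)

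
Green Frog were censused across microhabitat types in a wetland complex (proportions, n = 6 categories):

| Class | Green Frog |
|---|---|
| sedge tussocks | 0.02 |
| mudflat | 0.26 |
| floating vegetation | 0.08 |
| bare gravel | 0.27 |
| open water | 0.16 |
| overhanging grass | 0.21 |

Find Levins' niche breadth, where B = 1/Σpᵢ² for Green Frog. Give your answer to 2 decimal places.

Σpᵢ² = 0.02² + 0.26² + 0.08² + 0.27² + 0.16² + 0.21² = 0.0004 + 0.0676 + 0.0064 + 0.0729 + 0.0256 + 0.0441 = 0.2170
B = 1 / 0.2170 = 4.6083

4.61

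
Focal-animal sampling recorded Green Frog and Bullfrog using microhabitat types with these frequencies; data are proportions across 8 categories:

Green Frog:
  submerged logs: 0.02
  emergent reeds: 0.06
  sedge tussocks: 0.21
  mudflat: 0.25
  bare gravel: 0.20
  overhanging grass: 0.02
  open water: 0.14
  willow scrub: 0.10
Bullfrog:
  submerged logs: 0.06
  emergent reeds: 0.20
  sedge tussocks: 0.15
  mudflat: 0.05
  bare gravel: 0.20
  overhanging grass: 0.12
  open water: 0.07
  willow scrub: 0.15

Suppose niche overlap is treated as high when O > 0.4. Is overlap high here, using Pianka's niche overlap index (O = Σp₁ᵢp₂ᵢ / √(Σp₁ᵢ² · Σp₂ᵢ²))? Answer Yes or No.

Yes

Σ p₁ᵢp₂ᵢ = 0.0012 + 0.0120 + 0.0315 + 0.0125 + 0.0400 + 0.0024 + 0.0098 + 0.0150 = 0.1244
Σp_1ᵢ² = 0.02² + 0.06² + 0.21² + 0.25² + 0.20² + 0.02² + 0.14² + 0.10² = 0.0004 + 0.0036 + 0.0441 + 0.0625 + 0.0400 + 0.0004 + 0.0196 + 0.0100 = 0.1806
Σp_2ᵢ² = 0.06² + 0.20² + 0.15² + 0.05² + 0.20² + 0.12² + 0.07² + 0.15² = 0.0036 + 0.0400 + 0.0225 + 0.0025 + 0.0400 + 0.0144 + 0.0049 + 0.0225 = 0.1504
O = 0.1244 / √(0.1806 × 0.1504) = 0.1244 / 0.16481 = 0.7548
O = 0.7548 > 0.4 → Yes.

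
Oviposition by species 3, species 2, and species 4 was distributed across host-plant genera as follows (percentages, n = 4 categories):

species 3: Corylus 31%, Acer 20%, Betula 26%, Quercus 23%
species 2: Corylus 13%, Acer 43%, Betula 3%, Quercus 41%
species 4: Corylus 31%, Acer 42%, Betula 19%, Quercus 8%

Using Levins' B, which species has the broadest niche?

Convert percentages to proportions (divide by 100).
Σp_3ᵢ² = 0.31² + 0.20² + 0.26² + 0.23² = 0.0961 + 0.0400 + 0.0676 + 0.0529 = 0.2566
B_3 = 1 / 0.2566 = 3.8971
Σp_2ᵢ² = 0.13² + 0.43² + 0.03² + 0.41² = 0.0169 + 0.1849 + 0.0009 + 0.1681 = 0.3708
B_2 = 1 / 0.3708 = 2.6969
Σp_4ᵢ² = 0.31² + 0.42² + 0.19² + 0.08² = 0.0961 + 0.1764 + 0.0361 + 0.0064 = 0.3150
B_4 = 1 / 0.3150 = 3.1746
Highest B → broadest niche (most generalist): species 3 (B = 3.90).

species 3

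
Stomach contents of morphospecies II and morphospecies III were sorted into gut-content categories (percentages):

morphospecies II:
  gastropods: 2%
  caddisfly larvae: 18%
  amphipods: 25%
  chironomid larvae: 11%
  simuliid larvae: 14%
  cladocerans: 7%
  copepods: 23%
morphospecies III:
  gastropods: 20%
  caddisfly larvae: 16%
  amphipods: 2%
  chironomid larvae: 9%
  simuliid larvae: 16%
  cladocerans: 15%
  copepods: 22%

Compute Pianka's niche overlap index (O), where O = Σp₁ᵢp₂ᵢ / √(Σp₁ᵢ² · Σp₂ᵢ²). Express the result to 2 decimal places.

Convert percentages to proportions (divide by 100).
Σ p₁ᵢp₂ᵢ = 0.0040 + 0.0288 + 0.0050 + 0.0099 + 0.0224 + 0.0105 + 0.0506 = 0.1312
Σp_1ᵢ² = 0.02² + 0.18² + 0.25² + 0.11² + 0.14² + 0.07² + 0.23² = 0.0004 + 0.0324 + 0.0625 + 0.0121 + 0.0196 + 0.0049 + 0.0529 = 0.1848
Σp_2ᵢ² = 0.20² + 0.16² + 0.02² + 0.09² + 0.16² + 0.15² + 0.22² = 0.0400 + 0.0256 + 0.0004 + 0.0081 + 0.0256 + 0.0225 + 0.0484 = 0.1706
O = 0.1312 / √(0.1848 × 0.1706) = 0.1312 / 0.17756 = 0.7389

0.74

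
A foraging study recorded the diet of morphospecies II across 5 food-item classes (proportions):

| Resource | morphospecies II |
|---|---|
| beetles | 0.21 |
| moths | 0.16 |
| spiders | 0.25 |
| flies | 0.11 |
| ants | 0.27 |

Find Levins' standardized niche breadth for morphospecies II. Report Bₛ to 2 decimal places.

Σpᵢ² = 0.21² + 0.16² + 0.25² + 0.11² + 0.27² = 0.0441 + 0.0256 + 0.0625 + 0.0121 + 0.0729 = 0.2172
B = 1 / 0.2172 = 4.6041
Bₛ = (B − 1)/(n − 1) = (4.6041 − 1)/(5 − 1) = 3.6041/4 = 0.9010

0.90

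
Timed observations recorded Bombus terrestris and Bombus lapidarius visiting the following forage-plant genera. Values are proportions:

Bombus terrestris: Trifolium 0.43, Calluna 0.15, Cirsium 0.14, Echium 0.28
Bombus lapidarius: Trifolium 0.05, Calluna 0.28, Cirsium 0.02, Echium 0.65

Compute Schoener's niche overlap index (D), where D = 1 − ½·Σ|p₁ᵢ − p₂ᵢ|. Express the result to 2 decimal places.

0.50

Σ|p₁ᵢ − p₂ᵢ| = 0.38 + 0.13 + 0.12 + 0.37 = 1.00
D = 1 − ½ × 1.00 = 1 − 0.500 = 0.5000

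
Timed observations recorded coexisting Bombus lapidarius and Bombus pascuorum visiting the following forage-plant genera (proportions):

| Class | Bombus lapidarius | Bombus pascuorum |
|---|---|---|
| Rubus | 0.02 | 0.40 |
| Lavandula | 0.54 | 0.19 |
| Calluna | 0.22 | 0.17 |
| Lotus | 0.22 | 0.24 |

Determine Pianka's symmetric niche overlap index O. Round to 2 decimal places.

0.61

Σ p₁ᵢp₂ᵢ = 0.0080 + 0.1026 + 0.0374 + 0.0528 = 0.2008
Σp_1ᵢ² = 0.02² + 0.54² + 0.22² + 0.22² = 0.0004 + 0.2916 + 0.0484 + 0.0484 = 0.3888
Σp_2ᵢ² = 0.40² + 0.19² + 0.17² + 0.24² = 0.1600 + 0.0361 + 0.0289 + 0.0576 = 0.2826
O = 0.2008 / √(0.3888 × 0.2826) = 0.2008 / 0.33147 = 0.6058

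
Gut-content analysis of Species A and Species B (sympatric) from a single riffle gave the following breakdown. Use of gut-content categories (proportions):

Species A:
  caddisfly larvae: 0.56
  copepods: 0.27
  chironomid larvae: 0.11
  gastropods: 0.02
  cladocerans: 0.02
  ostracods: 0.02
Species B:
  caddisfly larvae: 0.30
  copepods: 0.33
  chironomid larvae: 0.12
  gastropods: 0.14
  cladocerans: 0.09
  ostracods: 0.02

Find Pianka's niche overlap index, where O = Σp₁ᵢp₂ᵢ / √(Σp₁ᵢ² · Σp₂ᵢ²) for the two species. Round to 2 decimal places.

0.89

Σ p₁ᵢp₂ᵢ = 0.1680 + 0.0891 + 0.0132 + 0.0028 + 0.0018 + 0.0004 = 0.2753
Σp_1ᵢ² = 0.56² + 0.27² + 0.11² + 0.02² + 0.02² + 0.02² = 0.3136 + 0.0729 + 0.0121 + 0.0004 + 0.0004 + 0.0004 = 0.3998
Σp_2ᵢ² = 0.30² + 0.33² + 0.12² + 0.14² + 0.09² + 0.02² = 0.0900 + 0.1089 + 0.0144 + 0.0196 + 0.0081 + 0.0004 = 0.2414
O = 0.2753 / √(0.3998 × 0.2414) = 0.2753 / 0.31066 = 0.8862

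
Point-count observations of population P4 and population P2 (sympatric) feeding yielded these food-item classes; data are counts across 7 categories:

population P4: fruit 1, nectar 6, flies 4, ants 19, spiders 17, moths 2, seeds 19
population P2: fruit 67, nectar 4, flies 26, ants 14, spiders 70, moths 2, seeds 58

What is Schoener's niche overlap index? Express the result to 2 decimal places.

0.65

Proportions for population P4 (n=68): 1/68=0.0147, 6/68=0.0882, 4/68=0.0588, 19/68=0.2794, 17/68=0.2500, 2/68=0.0294, 19/68=0.2794
Proportions for population P2 (n=241): 67/241=0.2780, 4/241=0.0166, 26/241=0.1079, 14/241=0.0581, 70/241=0.2905, 2/241=0.0083, 58/241=0.2407
Σ|p₁ᵢ − p₂ᵢ| = 0.2633 + 0.0716 + 0.0491 + 0.2213 + 0.0405 + 0.0211 + 0.0387 = 0.7056
D = 1 − ½ × 0.7056 = 1 − 0.35280 = 0.64720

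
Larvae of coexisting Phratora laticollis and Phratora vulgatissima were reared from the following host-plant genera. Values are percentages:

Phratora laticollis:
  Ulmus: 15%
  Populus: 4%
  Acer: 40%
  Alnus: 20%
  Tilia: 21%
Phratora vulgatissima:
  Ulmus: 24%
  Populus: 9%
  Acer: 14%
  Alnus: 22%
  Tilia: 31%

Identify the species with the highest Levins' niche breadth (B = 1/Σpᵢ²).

Convert percentages to proportions (divide by 100).
Σp_latiᵢ² = 0.15² + 0.04² + 0.40² + 0.20² + 0.21² = 0.0225 + 0.0016 + 0.1600 + 0.0400 + 0.0441 = 0.2682
B_lati = 1 / 0.2682 = 3.7286
Σp_vulgᵢ² = 0.24² + 0.09² + 0.14² + 0.22² + 0.31² = 0.0576 + 0.0081 + 0.0196 + 0.0484 + 0.0961 = 0.2298
B_vulg = 1 / 0.2298 = 4.3516
Highest B → broadest niche (most generalist): Phratora vulgatissima (B = 4.35).

Phratora vulgatissima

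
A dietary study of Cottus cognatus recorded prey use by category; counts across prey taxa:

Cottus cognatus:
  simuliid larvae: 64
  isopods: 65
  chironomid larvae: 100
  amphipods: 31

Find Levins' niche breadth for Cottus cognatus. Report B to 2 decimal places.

Proportions for Cottus cognatus (n=260): 64/260=0.2462, 65/260=0.2500, 100/260=0.3846, 31/260=0.1192
Σpᵢ² = 0.2462² + 0.2500² + 0.3846² + 0.1192² = 0.060614 + 0.062500 + 0.147917 + 0.014209 = 0.285240
B = 1 / 0.285240 = 3.5058

3.51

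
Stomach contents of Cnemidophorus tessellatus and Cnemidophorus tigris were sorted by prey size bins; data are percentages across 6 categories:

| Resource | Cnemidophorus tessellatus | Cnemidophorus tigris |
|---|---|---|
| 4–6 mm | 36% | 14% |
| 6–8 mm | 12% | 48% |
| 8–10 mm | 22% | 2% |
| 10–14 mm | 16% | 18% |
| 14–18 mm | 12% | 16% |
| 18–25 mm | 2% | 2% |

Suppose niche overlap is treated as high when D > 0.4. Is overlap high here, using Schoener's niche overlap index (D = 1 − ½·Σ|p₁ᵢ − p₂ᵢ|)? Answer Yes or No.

Convert percentages to proportions (divide by 100).
Σ|p₁ᵢ − p₂ᵢ| = 0.22 + 0.36 + 0.20 + 0.02 + 0.04 + 0.00 = 0.84
D = 1 − ½ × 0.84 = 1 − 0.420 = 0.5800
D = 0.5800 > 0.4 → Yes.

Yes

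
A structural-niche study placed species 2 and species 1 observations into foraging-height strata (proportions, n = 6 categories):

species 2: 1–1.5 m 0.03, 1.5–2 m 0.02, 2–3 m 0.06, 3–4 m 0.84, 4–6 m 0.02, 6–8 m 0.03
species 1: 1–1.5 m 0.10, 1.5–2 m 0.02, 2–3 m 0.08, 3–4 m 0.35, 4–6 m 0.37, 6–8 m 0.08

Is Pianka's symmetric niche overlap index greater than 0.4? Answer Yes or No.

Yes

Σ p₁ᵢp₂ᵢ = 0.0030 + 0.0004 + 0.0048 + 0.2940 + 0.0074 + 0.0024 = 0.3120
Σp_1ᵢ² = 0.03² + 0.02² + 0.06² + 0.84² + 0.02² + 0.03² = 0.0009 + 0.0004 + 0.0036 + 0.7056 + 0.0004 + 0.0009 = 0.7118
Σp_2ᵢ² = 0.10² + 0.02² + 0.08² + 0.35² + 0.37² + 0.08² = 0.0100 + 0.0004 + 0.0064 + 0.1225 + 0.1369 + 0.0064 = 0.2826
O = 0.3120 / √(0.7118 × 0.2826) = 0.3120 / 0.44850 = 0.6957
O = 0.6957 > 0.4 → Yes.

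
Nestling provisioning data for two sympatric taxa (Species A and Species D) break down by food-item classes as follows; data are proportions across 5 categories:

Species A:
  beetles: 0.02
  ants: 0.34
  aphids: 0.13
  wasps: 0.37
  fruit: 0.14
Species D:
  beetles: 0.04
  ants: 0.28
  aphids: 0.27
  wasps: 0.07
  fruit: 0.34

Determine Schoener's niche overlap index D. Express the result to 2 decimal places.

Σ|p₁ᵢ − p₂ᵢ| = 0.02 + 0.06 + 0.14 + 0.30 + 0.20 = 0.72
D = 1 − ½ × 0.72 = 1 − 0.360 = 0.6400

0.64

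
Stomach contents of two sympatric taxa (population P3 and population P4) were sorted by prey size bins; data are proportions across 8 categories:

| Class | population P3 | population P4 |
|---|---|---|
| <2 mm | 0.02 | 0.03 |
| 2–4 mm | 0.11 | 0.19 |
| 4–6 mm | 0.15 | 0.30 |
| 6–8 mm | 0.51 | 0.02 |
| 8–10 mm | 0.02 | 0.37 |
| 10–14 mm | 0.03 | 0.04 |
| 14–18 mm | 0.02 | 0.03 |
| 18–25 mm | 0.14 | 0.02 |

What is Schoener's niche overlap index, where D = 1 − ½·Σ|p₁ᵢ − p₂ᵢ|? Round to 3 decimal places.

0.390

Σ|p₁ᵢ − p₂ᵢ| = 0.01 + 0.08 + 0.15 + 0.49 + 0.35 + 0.01 + 0.01 + 0.12 = 1.22
D = 1 − ½ × 1.22 = 1 − 0.610 = 0.39000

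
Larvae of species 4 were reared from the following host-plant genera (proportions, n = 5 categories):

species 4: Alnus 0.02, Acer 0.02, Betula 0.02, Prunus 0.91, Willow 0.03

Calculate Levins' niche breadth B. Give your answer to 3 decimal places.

1.205

Σpᵢ² = 0.02² + 0.02² + 0.02² + 0.91² + 0.03² = 0.0004 + 0.0004 + 0.0004 + 0.8281 + 0.0009 = 0.8302
B = 1 / 0.8302 = 1.20453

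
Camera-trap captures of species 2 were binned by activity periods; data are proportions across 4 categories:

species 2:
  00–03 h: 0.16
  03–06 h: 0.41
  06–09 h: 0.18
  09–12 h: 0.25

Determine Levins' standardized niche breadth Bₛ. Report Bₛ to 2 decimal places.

0.82

Σpᵢ² = 0.16² + 0.41² + 0.18² + 0.25² = 0.0256 + 0.1681 + 0.0324 + 0.0625 = 0.2886
B = 1 / 0.2886 = 3.4650
Bₛ = (B − 1)/(n − 1) = (3.4650 − 1)/(4 − 1) = 2.4650/3 = 0.8217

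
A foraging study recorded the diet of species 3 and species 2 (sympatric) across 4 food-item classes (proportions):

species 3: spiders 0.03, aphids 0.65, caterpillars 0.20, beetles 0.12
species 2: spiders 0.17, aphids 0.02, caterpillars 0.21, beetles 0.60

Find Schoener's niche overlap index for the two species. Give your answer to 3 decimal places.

Σ|p₁ᵢ − p₂ᵢ| = 0.14 + 0.63 + 0.01 + 0.48 = 1.26
D = 1 − ½ × 1.26 = 1 − 0.630 = 0.37000

0.370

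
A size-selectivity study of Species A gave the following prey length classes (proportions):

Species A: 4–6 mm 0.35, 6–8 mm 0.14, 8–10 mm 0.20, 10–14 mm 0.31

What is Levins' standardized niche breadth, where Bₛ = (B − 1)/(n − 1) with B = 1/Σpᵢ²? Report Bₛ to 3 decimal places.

0.865

Σpᵢ² = 0.35² + 0.14² + 0.20² + 0.31² = 0.1225 + 0.0196 + 0.0400 + 0.0961 = 0.2782
B = 1 / 0.2782 = 3.59454
Bₛ = (B − 1)/(n − 1) = (3.59454 − 1)/(4 − 1) = 2.59454/3 = 0.86485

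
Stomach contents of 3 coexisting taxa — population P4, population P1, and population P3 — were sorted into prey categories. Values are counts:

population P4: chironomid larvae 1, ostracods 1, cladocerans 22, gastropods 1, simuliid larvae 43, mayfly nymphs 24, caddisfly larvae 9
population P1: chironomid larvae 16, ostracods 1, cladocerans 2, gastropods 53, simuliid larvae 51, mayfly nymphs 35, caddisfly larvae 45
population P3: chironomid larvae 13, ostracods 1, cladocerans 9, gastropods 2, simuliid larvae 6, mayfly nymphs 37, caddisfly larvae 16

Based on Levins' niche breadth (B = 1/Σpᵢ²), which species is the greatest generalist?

population P1

Proportions for population P4 (n=101): 1/101=0.0099, 1/101=0.0099, 22/101=0.2178, 1/101=0.0099, 43/101=0.4257, 24/101=0.2376, 9/101=0.0891
Proportions for population P1 (n=203): 16/203=0.0788, 1/203=0.0049, 2/203=0.0099, 53/203=0.2611, 51/203=0.2512, 35/203=0.1724, 45/203=0.2217
Proportions for population P3 (n=84): 13/84=0.1548, 1/84=0.0119, 9/84=0.1071, 2/84=0.0238, 6/84=0.0714, 37/84=0.4405, 16/84=0.1905
Σp_P4ᵢ² = 0.0099² + 0.0099² + 0.2178² + 0.0099² + 0.4257² + 0.2376² + 0.0891² = 0.000098 + 0.000098 + 0.047437 + 0.000098 + 0.181220 + 0.056454 + 0.007939 = 0.293344
B_P4 = 1 / 0.293344 = 3.4090
Σp_P1ᵢ² = 0.0788² + 0.0049² + 0.0099² + 0.2611² + 0.2512² + 0.1724² + 0.2217² = 0.006209 + 0.000024 + 0.000098 + 0.068173 + 0.063101 + 0.029722 + 0.049151 = 0.216478
B_P1 = 1 / 0.216478 = 4.6194
Σp_P3ᵢ² = 0.1548² + 0.0119² + 0.1071² + 0.0238² + 0.0714² + 0.4405² + 0.1905² = 0.023963 + 0.000142 + 0.011470 + 0.000566 + 0.005098 + 0.194040 + 0.036290 = 0.271569
B_P3 = 1 / 0.271569 = 3.6823
Highest B → broadest niche (most generalist): population P1 (B = 4.62).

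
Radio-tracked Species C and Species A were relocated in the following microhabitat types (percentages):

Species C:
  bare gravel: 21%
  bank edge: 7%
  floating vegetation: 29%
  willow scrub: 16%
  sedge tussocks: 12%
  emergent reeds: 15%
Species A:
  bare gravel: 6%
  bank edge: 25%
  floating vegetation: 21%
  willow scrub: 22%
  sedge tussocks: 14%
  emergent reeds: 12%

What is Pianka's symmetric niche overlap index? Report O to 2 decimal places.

0.83

Convert percentages to proportions (divide by 100).
Σ p₁ᵢp₂ᵢ = 0.0126 + 0.0175 + 0.0609 + 0.0352 + 0.0168 + 0.0180 = 0.1610
Σp_1ᵢ² = 0.21² + 0.07² + 0.29² + 0.16² + 0.12² + 0.15² = 0.0441 + 0.0049 + 0.0841 + 0.0256 + 0.0144 + 0.0225 = 0.1956
Σp_2ᵢ² = 0.06² + 0.25² + 0.21² + 0.22² + 0.14² + 0.12² = 0.0036 + 0.0625 + 0.0441 + 0.0484 + 0.0196 + 0.0144 = 0.1926
O = 0.1610 / √(0.1956 × 0.1926) = 0.1610 / 0.19409 = 0.8295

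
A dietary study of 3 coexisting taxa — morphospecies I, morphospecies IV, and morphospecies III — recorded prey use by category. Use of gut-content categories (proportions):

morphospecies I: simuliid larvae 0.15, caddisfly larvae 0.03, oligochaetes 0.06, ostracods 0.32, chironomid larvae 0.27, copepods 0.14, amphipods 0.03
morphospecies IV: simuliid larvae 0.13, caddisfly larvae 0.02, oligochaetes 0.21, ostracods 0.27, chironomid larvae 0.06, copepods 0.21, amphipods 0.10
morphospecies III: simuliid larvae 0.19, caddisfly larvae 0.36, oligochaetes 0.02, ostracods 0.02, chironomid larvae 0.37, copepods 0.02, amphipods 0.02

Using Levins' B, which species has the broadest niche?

morphospecies IV

Σp_Iᵢ² = 0.15² + 0.03² + 0.06² + 0.32² + 0.27² + 0.14² + 0.03² = 0.0225 + 0.0009 + 0.0036 + 0.1024 + 0.0729 + 0.0196 + 0.0009 = 0.2228
B_I = 1 / 0.2228 = 4.4883
Σp_IVᵢ² = 0.13² + 0.02² + 0.21² + 0.27² + 0.06² + 0.21² + 0.10² = 0.0169 + 0.0004 + 0.0441 + 0.0729 + 0.0036 + 0.0441 + 0.0100 = 0.1920
B_IV = 1 / 0.1920 = 5.2083
Σp_IIIᵢ² = 0.19² + 0.36² + 0.02² + 0.02² + 0.37² + 0.02² + 0.02² = 0.0361 + 0.1296 + 0.0004 + 0.0004 + 0.1369 + 0.0004 + 0.0004 = 0.3042
B_III = 1 / 0.3042 = 3.2873
Highest B → broadest niche (most generalist): morphospecies IV (B = 5.21).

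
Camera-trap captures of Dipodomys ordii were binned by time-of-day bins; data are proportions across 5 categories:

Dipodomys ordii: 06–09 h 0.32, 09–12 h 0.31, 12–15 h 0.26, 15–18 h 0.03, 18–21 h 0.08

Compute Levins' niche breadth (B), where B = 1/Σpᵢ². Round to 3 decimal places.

Σpᵢ² = 0.32² + 0.31² + 0.26² + 0.03² + 0.08² = 0.1024 + 0.0961 + 0.0676 + 0.0009 + 0.0064 = 0.2734
B = 1 / 0.2734 = 3.65764

3.658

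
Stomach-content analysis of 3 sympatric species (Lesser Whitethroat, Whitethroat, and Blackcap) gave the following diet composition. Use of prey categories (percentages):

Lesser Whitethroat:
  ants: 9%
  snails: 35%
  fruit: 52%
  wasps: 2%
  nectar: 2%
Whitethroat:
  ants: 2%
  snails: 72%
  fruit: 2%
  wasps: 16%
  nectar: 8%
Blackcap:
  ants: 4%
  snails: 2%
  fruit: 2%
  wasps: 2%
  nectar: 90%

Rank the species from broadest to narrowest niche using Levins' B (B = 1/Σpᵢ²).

Lesser Whitethroat > Whitethroat > Blackcap

Convert percentages to proportions (divide by 100).
Σp_Lessᵢ² = 0.09² + 0.35² + 0.52² + 0.02² + 0.02² = 0.0081 + 0.1225 + 0.2704 + 0.0004 + 0.0004 = 0.4018
B_Less = 1 / 0.4018 = 2.4888
Σp_Whitᵢ² = 0.02² + 0.72² + 0.02² + 0.16² + 0.08² = 0.0004 + 0.5184 + 0.0004 + 0.0256 + 0.0064 = 0.5512
B_Whit = 1 / 0.5512 = 1.8142
Σp_Blacᵢ² = 0.04² + 0.02² + 0.02² + 0.02² + 0.90² = 0.0016 + 0.0004 + 0.0004 + 0.0004 + 0.8100 = 0.8128
B_Blac = 1 / 0.8128 = 1.2303
Ranking by B (broadest → narrowest): Lesser Whitethroat (2.49) > Whitethroat (1.81) > Blackcap (1.23)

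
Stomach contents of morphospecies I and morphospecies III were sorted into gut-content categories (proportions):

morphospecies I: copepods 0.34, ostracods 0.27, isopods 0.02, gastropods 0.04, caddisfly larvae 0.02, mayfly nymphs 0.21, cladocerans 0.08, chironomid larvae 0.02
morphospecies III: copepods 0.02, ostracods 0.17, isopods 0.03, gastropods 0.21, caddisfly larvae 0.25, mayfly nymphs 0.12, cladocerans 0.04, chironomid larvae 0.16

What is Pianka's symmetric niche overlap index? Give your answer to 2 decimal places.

0.47

Σ p₁ᵢp₂ᵢ = 0.0068 + 0.0459 + 0.0006 + 0.0084 + 0.0050 + 0.0252 + 0.0032 + 0.0032 = 0.0983
Σp_1ᵢ² = 0.34² + 0.27² + 0.02² + 0.04² + 0.02² + 0.21² + 0.08² + 0.02² = 0.1156 + 0.0729 + 0.0004 + 0.0016 + 0.0004 + 0.0441 + 0.0064 + 0.0004 = 0.2418
Σp_2ᵢ² = 0.02² + 0.17² + 0.03² + 0.21² + 0.25² + 0.12² + 0.04² + 0.16² = 0.0004 + 0.0289 + 0.0009 + 0.0441 + 0.0625 + 0.0144 + 0.0016 + 0.0256 = 0.1784
O = 0.0983 / √(0.2418 × 0.1784) = 0.0983 / 0.20769 = 0.4733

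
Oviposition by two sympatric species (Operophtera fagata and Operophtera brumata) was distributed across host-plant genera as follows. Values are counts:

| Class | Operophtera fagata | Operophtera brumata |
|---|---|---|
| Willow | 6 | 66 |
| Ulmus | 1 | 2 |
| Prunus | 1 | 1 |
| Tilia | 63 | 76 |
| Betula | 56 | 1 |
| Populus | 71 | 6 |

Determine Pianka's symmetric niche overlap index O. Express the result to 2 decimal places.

0.51

Proportions for Operophtera fagata (n=198): 6/198=0.0303, 1/198=0.0051, 1/198=0.0051, 63/198=0.3182, 56/198=0.2828, 71/198=0.3586
Proportions for Operophtera brumata (n=152): 66/152=0.4342, 2/152=0.0132, 1/152=0.0066, 76/152=0.5000, 1/152=0.0066, 6/152=0.0395
Σ p₁ᵢp₂ᵢ = 0.013156 + 0.000067 + 0.000034 + 0.159100 + 0.001866 + 0.014165 = 0.188388
Σp_1ᵢ² = 0.0303² + 0.0051² + 0.0051² + 0.3182² + 0.2828² + 0.3586² = 0.000918 + 0.000026 + 0.000026 + 0.101251 + 0.079976 + 0.128594 = 0.310791
Σp_2ᵢ² = 0.4342² + 0.0132² + 0.0066² + 0.5000² + 0.0066² + 0.0395² = 0.188530 + 0.000174 + 0.000044 + 0.250000 + 0.000044 + 0.001560 = 0.440352
O = 0.188388 / √(0.310791 × 0.440352) = 0.188388 / 0.3699425 = 0.5092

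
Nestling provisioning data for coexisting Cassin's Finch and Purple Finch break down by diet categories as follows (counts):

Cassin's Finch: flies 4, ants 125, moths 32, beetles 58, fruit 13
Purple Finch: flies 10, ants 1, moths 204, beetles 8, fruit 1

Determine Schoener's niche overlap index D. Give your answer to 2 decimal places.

0.20

Proportions for Cassin's Finch (n=232): 4/232=0.0172, 125/232=0.5388, 32/232=0.1379, 58/232=0.2500, 13/232=0.0560
Proportions for Purple Finch (n=224): 10/224=0.0446, 1/224=0.0045, 204/224=0.9107, 8/224=0.0357, 1/224=0.0045
Σ|p₁ᵢ − p₂ᵢ| = 0.0274 + 0.5343 + 0.7728 + 0.2143 + 0.0515 = 1.6003
D = 1 − ½ × 1.6003 = 1 − 0.80015 = 0.19985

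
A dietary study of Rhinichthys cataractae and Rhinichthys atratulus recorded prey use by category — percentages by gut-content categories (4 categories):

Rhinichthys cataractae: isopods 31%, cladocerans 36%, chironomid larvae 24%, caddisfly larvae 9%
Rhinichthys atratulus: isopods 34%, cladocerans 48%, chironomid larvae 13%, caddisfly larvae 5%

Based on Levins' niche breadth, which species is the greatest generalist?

Rhinichthys cataractae

Convert percentages to proportions (divide by 100).
Σp_cataᵢ² = 0.31² + 0.36² + 0.24² + 0.09² = 0.0961 + 0.1296 + 0.0576 + 0.0081 = 0.2914
B_cata = 1 / 0.2914 = 3.4317
Σp_atraᵢ² = 0.34² + 0.48² + 0.13² + 0.05² = 0.1156 + 0.2304 + 0.0169 + 0.0025 = 0.3654
B_atra = 1 / 0.3654 = 2.7367
Highest B → broadest niche (most generalist): Rhinichthys cataractae (B = 3.43).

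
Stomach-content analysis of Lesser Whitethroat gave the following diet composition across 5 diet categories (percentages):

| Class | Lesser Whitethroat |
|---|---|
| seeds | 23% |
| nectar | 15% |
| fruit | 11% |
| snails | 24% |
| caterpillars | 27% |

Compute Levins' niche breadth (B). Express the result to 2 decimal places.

Convert percentages to proportions (divide by 100).
Σpᵢ² = 0.23² + 0.15² + 0.11² + 0.24² + 0.27² = 0.0529 + 0.0225 + 0.0121 + 0.0576 + 0.0729 = 0.2180
B = 1 / 0.2180 = 4.5872

4.59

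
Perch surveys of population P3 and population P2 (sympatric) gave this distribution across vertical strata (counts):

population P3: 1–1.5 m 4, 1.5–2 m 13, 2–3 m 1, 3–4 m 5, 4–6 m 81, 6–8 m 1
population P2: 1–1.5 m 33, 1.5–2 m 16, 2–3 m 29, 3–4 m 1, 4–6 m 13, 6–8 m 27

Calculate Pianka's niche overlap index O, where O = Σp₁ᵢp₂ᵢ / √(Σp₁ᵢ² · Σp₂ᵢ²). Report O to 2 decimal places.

Proportions for population P3 (n=105): 4/105=0.0381, 13/105=0.1238, 1/105=0.0095, 5/105=0.0476, 81/105=0.7714, 1/105=0.0095
Proportions for population P2 (n=119): 33/119=0.2773, 16/119=0.1345, 29/119=0.2437, 1/119=0.0084, 13/119=0.1092, 27/119=0.2269
Σ p₁ᵢp₂ᵢ = 0.010565 + 0.016651 + 0.002315 + 0.000400 + 0.084237 + 0.002156 = 0.116324
Σp_1ᵢ² = 0.0381² + 0.1238² + 0.0095² + 0.0476² + 0.7714² + 0.0095² = 0.001452 + 0.015326 + 0.000090 + 0.002266 + 0.595058 + 0.000090 = 0.614282
Σp_2ᵢ² = 0.2773² + 0.1345² + 0.2437² + 0.0084² + 0.1092² + 0.2269² = 0.076895 + 0.018090 + 0.059390 + 0.000071 + 0.011925 + 0.051484 = 0.217855
O = 0.116324 / √(0.614282 × 0.217855) = 0.116324 / 0.3658202 = 0.3180

0.32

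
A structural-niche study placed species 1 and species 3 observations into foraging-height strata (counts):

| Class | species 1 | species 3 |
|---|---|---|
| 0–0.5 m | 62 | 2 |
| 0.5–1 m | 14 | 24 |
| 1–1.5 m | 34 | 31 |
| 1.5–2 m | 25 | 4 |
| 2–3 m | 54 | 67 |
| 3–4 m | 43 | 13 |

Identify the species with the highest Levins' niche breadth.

Proportions for species 1 (n=232): 62/232=0.2672, 14/232=0.0603, 34/232=0.1466, 25/232=0.1078, 54/232=0.2328, 43/232=0.1853
Proportions for species 3 (n=141): 2/141=0.0142, 24/141=0.1702, 31/141=0.2199, 4/141=0.0284, 67/141=0.4752, 13/141=0.0922
Σp_1ᵢ² = 0.2672² + 0.0603² + 0.1466² + 0.1078² + 0.2328² + 0.1853² = 0.071396 + 0.003636 + 0.021492 + 0.011621 + 0.054196 + 0.034336 = 0.196677
B_1 = 1 / 0.196677 = 5.0845
Σp_3ᵢ² = 0.0142² + 0.1702² + 0.2199² + 0.0284² + 0.4752² + 0.0922² = 0.000202 + 0.028968 + 0.048356 + 0.000807 + 0.225815 + 0.008501 = 0.312649
B_3 = 1 / 0.312649 = 3.1985
Highest B → broadest niche (most generalist): species 1 (B = 5.08).

species 1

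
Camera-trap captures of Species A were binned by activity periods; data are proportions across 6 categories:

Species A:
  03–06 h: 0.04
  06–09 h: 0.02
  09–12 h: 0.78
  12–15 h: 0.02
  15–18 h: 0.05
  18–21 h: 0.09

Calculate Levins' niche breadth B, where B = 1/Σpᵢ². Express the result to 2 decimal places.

Σpᵢ² = 0.04² + 0.02² + 0.78² + 0.02² + 0.05² + 0.09² = 0.0016 + 0.0004 + 0.6084 + 0.0004 + 0.0025 + 0.0081 = 0.6214
B = 1 / 0.6214 = 1.6093

1.61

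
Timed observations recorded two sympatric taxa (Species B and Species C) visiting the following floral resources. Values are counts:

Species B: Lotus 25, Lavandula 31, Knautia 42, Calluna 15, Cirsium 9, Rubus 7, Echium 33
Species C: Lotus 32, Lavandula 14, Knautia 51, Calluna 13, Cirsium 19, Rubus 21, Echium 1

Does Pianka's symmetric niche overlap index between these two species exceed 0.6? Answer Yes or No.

Yes

Proportions for Species B (n=162): 25/162=0.1543, 31/162=0.1914, 42/162=0.2593, 15/162=0.0926, 9/162=0.0556, 7/162=0.0432, 33/162=0.2037
Proportions for Species C (n=151): 32/151=0.2119, 14/151=0.0927, 51/151=0.3377, 13/151=0.0861, 19/151=0.1258, 21/151=0.1391, 1/151=0.0066
Σ p₁ᵢp₂ᵢ = 0.032696 + 0.017743 + 0.087566 + 0.007973 + 0.006994 + 0.006009 + 0.001344 = 0.160325
Σp_1ᵢ² = 0.1543² + 0.1914² + 0.2593² + 0.0926² + 0.0556² + 0.0432² + 0.2037² = 0.023808 + 0.036634 + 0.067236 + 0.008575 + 0.003091 + 0.001866 + 0.041494 = 0.182704
Σp_2ᵢ² = 0.2119² + 0.0927² + 0.3377² + 0.0861² + 0.1258² + 0.1391² + 0.0066² = 0.044902 + 0.008593 + 0.114041 + 0.007413 + 0.015826 + 0.019349 + 0.000044 = 0.210168
O = 0.160325 / √(0.182704 × 0.210168) = 0.160325 / 0.1959554 = 0.8182
O = 0.8182 > 0.6 → Yes.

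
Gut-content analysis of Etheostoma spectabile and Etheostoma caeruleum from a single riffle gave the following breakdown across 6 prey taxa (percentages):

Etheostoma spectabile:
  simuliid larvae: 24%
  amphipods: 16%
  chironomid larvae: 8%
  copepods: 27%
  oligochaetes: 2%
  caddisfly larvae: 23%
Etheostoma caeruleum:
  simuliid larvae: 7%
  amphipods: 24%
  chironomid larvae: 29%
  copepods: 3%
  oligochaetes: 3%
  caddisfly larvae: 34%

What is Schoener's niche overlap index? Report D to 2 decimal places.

0.59

Convert percentages to proportions (divide by 100).
Σ|p₁ᵢ − p₂ᵢ| = 0.17 + 0.08 + 0.21 + 0.24 + 0.01 + 0.11 = 0.82
D = 1 − ½ × 0.82 = 1 − 0.410 = 0.5900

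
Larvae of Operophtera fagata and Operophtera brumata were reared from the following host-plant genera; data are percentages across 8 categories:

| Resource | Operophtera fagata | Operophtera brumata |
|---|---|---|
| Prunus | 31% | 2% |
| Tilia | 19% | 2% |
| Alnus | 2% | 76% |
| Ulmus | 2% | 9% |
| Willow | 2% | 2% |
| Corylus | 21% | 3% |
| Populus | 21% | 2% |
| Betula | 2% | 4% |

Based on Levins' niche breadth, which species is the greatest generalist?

Convert percentages to proportions (divide by 100).
Σp_fagaᵢ² = 0.31² + 0.19² + 0.02² + 0.02² + 0.02² + 0.21² + 0.21² + 0.02² = 0.0961 + 0.0361 + 0.0004 + 0.0004 + 0.0004 + 0.0441 + 0.0441 + 0.0004 = 0.2220
B_faga = 1 / 0.2220 = 4.5045
Σp_brumᵢ² = 0.02² + 0.02² + 0.76² + 0.09² + 0.02² + 0.03² + 0.02² + 0.04² = 0.0004 + 0.0004 + 0.5776 + 0.0081 + 0.0004 + 0.0009 + 0.0004 + 0.0016 = 0.5898
B_brum = 1 / 0.5898 = 1.6955
Highest B → broadest niche (most generalist): Operophtera fagata (B = 4.50).

Operophtera fagata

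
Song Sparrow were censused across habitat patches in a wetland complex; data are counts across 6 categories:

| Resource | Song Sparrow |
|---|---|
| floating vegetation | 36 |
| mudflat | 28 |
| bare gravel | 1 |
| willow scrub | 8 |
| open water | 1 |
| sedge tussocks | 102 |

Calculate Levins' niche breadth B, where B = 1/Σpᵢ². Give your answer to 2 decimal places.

2.47

Proportions for Song Sparrow (n=176): 36/176=0.2045, 28/176=0.1591, 1/176=0.0057, 8/176=0.0455, 1/176=0.0057, 102/176=0.5795
Σpᵢ² = 0.2045² + 0.1591² + 0.0057² + 0.0455² + 0.0057² + 0.5795² = 0.041820 + 0.025313 + 0.000032 + 0.002070 + 0.000032 + 0.335820 = 0.405087
B = 1 / 0.405087 = 2.4686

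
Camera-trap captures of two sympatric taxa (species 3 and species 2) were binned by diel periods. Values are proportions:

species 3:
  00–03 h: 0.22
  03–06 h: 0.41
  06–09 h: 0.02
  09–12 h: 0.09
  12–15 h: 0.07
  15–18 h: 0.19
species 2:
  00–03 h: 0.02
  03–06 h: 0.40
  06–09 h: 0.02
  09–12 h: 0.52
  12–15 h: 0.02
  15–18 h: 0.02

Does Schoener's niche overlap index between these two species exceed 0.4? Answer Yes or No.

Σ|p₁ᵢ − p₂ᵢ| = 0.20 + 0.01 + 0.00 + 0.43 + 0.05 + 0.17 = 0.86
D = 1 − ½ × 0.86 = 1 − 0.430 = 0.5700
D = 0.5700 > 0.4 → Yes.

Yes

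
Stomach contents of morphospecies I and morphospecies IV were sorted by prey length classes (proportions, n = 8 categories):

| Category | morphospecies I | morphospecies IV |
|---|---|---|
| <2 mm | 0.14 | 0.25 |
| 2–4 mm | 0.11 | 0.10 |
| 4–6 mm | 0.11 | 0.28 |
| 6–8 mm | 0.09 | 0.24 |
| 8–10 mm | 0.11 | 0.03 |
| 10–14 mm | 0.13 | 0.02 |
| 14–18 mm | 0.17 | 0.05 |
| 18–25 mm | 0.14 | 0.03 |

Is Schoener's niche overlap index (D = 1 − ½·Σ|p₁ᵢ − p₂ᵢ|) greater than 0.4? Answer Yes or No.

Yes

Σ|p₁ᵢ − p₂ᵢ| = 0.11 + 0.01 + 0.17 + 0.15 + 0.08 + 0.11 + 0.12 + 0.11 = 0.86
D = 1 − ½ × 0.86 = 1 − 0.430 = 0.5700
D = 0.5700 > 0.4 → Yes.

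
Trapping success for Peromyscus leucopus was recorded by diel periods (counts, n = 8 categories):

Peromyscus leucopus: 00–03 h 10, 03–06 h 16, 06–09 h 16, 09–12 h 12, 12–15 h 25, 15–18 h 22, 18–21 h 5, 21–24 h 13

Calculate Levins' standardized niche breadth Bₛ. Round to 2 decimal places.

Proportions for Peromyscus leucopus (n=119): 10/119=0.0840, 16/119=0.1345, 16/119=0.1345, 12/119=0.1008, 25/119=0.2101, 22/119=0.1849, 5/119=0.0420, 13/119=0.1092
Σpᵢ² = 0.0840² + 0.1345² + 0.1345² + 0.1008² + 0.2101² + 0.1849² + 0.0420² + 0.1092² = 0.007056 + 0.018090 + 0.018090 + 0.010161 + 0.044142 + 0.034188 + 0.001764 + 0.011925 = 0.145416
B = 1 / 0.145416 = 6.8768
Bₛ = (B − 1)/(n − 1) = (6.8768 − 1)/(8 − 1) = 5.8768/7 = 0.8395

0.84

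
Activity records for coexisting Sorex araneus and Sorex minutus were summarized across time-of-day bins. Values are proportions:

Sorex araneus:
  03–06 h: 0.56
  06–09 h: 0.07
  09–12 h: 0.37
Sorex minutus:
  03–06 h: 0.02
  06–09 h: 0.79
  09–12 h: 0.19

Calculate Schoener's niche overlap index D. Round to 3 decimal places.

Σ|p₁ᵢ − p₂ᵢ| = 0.54 + 0.72 + 0.18 = 1.44
D = 1 − ½ × 1.44 = 1 − 0.720 = 0.28000

0.280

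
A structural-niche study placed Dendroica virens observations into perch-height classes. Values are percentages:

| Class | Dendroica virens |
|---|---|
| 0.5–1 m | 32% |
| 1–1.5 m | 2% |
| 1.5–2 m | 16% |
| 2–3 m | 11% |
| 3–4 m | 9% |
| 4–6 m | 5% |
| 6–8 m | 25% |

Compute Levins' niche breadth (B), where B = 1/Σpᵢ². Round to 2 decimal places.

Convert percentages to proportions (divide by 100).
Σpᵢ² = 0.32² + 0.02² + 0.16² + 0.11² + 0.09² + 0.05² + 0.25² = 0.1024 + 0.0004 + 0.0256 + 0.0121 + 0.0081 + 0.0025 + 0.0625 = 0.2136
B = 1 / 0.2136 = 4.6816

4.68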